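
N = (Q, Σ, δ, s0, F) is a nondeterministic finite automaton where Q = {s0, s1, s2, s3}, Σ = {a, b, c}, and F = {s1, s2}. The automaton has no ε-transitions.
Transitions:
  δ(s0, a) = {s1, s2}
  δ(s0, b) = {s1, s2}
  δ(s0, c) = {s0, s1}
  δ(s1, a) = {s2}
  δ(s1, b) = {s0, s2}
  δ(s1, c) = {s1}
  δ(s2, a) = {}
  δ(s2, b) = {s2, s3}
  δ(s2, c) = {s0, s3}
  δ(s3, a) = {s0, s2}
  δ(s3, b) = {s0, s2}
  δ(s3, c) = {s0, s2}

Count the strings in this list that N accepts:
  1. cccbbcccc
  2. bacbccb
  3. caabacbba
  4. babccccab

cccbbcccc: accepted
bacbccb: accepted
caabacbba: accepted
babccccab: accepted

4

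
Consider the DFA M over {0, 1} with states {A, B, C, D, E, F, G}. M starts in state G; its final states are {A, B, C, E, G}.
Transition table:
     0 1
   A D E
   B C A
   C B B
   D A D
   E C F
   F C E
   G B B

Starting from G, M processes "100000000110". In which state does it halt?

G --1--> B
B --0--> C
C --0--> B
B --0--> C
C --0--> B
B --0--> C
C --0--> B
B --0--> C
C --0--> B
B --1--> A
A --1--> E
E --0--> C

C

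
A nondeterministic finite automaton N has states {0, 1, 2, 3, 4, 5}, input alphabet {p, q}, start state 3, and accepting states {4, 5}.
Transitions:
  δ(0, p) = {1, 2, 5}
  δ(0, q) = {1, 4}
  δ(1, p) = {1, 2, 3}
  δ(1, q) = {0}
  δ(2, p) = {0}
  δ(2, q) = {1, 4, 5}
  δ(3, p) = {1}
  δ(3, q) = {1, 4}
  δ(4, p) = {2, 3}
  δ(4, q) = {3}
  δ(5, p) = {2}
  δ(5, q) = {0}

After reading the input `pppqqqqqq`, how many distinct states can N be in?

Start: {3}
read p: {1}
read p: {1, 2, 3}
read p: {0, 1, 2, 3}
read q: {0, 1, 4, 5}
read q: {0, 1, 3, 4}
read q: {0, 1, 3, 4}
read q: {0, 1, 3, 4}
read q: {0, 1, 3, 4}
read q: {0, 1, 3, 4}
Final reachable set {0, 1, 3, 4} has 4 states.

4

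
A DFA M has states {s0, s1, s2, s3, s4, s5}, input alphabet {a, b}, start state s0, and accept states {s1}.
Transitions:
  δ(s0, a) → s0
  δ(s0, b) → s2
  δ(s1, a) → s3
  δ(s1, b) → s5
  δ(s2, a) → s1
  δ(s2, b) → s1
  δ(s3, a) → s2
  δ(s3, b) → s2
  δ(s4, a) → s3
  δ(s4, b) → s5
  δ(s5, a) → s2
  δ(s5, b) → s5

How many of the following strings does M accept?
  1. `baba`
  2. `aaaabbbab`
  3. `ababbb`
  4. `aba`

2

`baba`: rejected
`aaaabbbab`: accepted
`ababbb`: rejected
`aba`: accepted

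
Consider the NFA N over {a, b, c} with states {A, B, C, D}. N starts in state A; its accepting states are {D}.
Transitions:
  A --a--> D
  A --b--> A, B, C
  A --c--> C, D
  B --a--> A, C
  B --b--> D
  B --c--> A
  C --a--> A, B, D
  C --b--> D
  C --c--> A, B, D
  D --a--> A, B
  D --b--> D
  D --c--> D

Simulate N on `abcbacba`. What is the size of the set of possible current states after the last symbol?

Start: {A}
read a: {D}
read b: {D}
read c: {D}
read b: {D}
read a: {A, B}
read c: {A, C, D}
read b: {A, B, C, D}
read a: {A, B, C, D}
Final reachable set {A, B, C, D} has 4 states.

4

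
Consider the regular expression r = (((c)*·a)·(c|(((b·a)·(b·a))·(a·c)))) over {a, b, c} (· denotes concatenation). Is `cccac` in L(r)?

Split as ccca·c: ((c)*·a) matches ccca and (c|(((b·a)·(b·a))·(a·c))) matches c.

yes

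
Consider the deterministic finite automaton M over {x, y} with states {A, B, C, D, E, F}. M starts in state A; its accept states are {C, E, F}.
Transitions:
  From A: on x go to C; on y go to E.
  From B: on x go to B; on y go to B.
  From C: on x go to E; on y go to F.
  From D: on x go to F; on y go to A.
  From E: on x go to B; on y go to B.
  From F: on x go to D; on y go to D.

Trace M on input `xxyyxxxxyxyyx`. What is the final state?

B

A --x--> C
C --x--> E
E --y--> B
B --y--> B
B --x--> B
B --x--> B
B --x--> B
B --x--> B
B --y--> B
B --x--> B
B --y--> B
B --y--> B
B --x--> B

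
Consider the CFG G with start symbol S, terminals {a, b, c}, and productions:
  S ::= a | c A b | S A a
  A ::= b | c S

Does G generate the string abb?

no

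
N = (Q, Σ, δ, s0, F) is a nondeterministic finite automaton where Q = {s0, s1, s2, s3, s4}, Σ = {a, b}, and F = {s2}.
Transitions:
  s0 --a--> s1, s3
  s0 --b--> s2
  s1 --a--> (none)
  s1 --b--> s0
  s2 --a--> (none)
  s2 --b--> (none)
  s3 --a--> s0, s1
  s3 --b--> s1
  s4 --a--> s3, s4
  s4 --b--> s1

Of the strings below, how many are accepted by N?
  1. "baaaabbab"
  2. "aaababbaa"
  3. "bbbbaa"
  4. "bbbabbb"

0

"baaaabbab": rejected
"aaababbaa": rejected
"bbbbaa": rejected
"bbbabbb": rejected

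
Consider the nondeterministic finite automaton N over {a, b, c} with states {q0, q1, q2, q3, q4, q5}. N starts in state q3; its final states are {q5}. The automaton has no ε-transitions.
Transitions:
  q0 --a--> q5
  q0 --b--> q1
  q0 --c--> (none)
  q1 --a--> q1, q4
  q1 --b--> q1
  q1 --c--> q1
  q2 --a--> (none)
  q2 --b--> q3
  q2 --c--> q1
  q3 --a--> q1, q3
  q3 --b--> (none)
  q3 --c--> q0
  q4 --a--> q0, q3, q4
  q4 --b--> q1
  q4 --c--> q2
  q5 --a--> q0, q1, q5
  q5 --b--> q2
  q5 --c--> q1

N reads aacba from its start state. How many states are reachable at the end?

Start: {q3}
read a: {q1, q3}
read a: {q1, q3, q4}
read c: {q0, q1, q2}
read b: {q1, q3}
read a: {q1, q3, q4}
Final reachable set {q1, q3, q4} has 3 states.

3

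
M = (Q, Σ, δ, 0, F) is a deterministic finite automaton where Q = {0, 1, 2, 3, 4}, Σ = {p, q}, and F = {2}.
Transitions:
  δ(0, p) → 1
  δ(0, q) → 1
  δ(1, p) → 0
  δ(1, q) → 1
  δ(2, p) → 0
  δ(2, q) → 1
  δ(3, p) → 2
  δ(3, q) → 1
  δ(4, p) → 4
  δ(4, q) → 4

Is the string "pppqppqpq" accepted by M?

rejected

0 --p--> 1
1 --p--> 0
0 --p--> 1
1 --q--> 1
1 --p--> 0
0 --p--> 1
1 --q--> 1
1 --p--> 0
0 --q--> 1
End in state 1, which is not an accepting state.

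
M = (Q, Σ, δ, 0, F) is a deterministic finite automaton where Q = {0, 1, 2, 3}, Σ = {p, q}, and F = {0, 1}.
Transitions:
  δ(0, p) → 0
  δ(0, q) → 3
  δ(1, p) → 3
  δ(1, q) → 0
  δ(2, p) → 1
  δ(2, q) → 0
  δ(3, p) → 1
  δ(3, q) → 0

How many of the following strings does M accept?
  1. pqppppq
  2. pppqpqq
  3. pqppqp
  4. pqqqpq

3

pqppppq: accepted
pppqpqq: rejected
pqppqp: accepted
pqqqpq: accepted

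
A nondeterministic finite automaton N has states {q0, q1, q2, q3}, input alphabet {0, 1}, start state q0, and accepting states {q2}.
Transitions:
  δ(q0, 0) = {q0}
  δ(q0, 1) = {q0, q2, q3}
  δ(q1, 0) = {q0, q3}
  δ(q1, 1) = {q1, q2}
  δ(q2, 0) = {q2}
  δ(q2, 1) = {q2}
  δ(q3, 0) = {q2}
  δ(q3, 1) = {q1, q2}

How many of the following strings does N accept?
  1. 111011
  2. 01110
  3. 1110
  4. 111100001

4

111011: accepted
01110: accepted
1110: accepted
111100001: accepted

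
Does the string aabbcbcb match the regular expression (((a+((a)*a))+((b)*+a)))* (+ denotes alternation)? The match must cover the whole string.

no

aabbcbcb cannot be split into zero or more pieces each matching ((a+((a)*a))+((b)*+a)).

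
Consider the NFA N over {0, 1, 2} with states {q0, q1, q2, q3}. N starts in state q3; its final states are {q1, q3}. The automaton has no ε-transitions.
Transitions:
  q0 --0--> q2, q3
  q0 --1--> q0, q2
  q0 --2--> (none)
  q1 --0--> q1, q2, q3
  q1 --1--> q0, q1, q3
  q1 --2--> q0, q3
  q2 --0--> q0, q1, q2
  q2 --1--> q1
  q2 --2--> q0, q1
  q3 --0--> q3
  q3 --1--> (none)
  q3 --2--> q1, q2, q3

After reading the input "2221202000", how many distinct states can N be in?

4

Start: {q3}
read 2: {q1, q2, q3}
read 2: {q0, q1, q2, q3}
read 2: {q0, q1, q2, q3}
read 1: {q0, q1, q2, q3}
read 2: {q0, q1, q2, q3}
read 0: {q0, q1, q2, q3}
read 2: {q0, q1, q2, q3}
read 0: {q0, q1, q2, q3}
read 0: {q0, q1, q2, q3}
read 0: {q0, q1, q2, q3}
Final reachable set {q0, q1, q2, q3} has 4 states.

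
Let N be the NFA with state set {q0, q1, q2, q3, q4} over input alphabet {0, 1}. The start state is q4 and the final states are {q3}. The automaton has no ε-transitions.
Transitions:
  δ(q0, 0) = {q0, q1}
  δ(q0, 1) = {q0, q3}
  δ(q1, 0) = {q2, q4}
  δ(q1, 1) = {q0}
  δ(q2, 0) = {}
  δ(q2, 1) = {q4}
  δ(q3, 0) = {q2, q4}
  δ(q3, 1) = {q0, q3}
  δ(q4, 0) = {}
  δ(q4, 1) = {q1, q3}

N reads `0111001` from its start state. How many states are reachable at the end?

0

Start: {q4}
read 0: {}
The reachable set is empty and stays empty for the remaining 6 symbols.
Final reachable set {} has 0 states.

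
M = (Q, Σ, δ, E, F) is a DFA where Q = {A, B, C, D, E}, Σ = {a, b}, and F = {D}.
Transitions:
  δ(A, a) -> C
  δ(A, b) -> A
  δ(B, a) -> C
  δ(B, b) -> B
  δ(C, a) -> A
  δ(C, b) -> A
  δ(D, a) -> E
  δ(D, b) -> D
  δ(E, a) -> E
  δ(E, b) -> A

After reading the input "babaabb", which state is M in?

E --b--> A
A --a--> C
C --b--> A
A --a--> C
C --a--> A
A --b--> A
A --b--> A

A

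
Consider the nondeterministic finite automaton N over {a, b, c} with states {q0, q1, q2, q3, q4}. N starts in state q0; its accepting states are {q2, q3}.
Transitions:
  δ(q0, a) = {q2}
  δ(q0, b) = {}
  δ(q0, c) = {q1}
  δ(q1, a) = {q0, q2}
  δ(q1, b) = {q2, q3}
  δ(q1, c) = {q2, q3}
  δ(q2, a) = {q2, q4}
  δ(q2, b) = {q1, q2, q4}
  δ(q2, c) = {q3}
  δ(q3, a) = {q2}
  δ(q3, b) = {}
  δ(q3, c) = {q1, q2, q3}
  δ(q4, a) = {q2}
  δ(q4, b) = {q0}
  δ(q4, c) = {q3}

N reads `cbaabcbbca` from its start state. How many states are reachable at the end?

Start: {q0}
read c: {q1}
read b: {q2, q3}
read a: {q2, q4}
read a: {q2, q4}
read b: {q0, q1, q2, q4}
read c: {q1, q2, q3}
read b: {q1, q2, q3, q4}
read b: {q0, q1, q2, q3, q4}
read c: {q1, q2, q3}
read a: {q0, q2, q4}
Final reachable set {q0, q2, q4} has 3 states.

3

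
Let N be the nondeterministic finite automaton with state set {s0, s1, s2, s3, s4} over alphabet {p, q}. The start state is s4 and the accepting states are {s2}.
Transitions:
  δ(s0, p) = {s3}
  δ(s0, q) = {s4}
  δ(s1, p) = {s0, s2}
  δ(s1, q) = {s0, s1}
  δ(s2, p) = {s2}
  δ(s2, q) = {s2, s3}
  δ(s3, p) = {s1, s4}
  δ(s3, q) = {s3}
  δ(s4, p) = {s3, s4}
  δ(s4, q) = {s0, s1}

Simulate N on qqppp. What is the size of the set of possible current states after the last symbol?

5

Start: {s4}
read q: {s0, s1}
read q: {s0, s1, s4}
read p: {s0, s2, s3, s4}
read p: {s1, s2, s3, s4}
read p: {s0, s1, s2, s3, s4}
Final reachable set {s0, s1, s2, s3, s4} has 5 states.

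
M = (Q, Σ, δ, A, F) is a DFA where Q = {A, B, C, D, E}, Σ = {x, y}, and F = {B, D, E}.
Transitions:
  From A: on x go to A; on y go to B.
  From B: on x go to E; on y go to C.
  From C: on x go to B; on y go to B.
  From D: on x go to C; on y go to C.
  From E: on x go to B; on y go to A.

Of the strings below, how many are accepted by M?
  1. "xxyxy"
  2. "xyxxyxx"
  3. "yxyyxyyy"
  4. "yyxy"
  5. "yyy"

2

"xxyxy": rejected
"xyxxyxx": accepted
"yxyyxyyy": rejected
"yyxy": rejected
"yyy": accepted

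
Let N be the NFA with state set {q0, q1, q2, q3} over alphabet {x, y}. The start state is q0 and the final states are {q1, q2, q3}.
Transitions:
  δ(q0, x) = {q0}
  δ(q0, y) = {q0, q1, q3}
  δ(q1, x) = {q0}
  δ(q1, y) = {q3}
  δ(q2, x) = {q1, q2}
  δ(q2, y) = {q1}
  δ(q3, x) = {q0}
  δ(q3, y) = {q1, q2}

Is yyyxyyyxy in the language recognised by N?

Start: {q0}
read y: {q0, q1, q3}
read y: {q0, q1, q2, q3}
read y: {q0, q1, q2, q3}
read x: {q0, q1, q2}
read y: {q0, q1, q3}
read y: {q0, q1, q2, q3}
read y: {q0, q1, q2, q3}
read x: {q0, q1, q2}
read y: {q0, q1, q3}
Reachable ∩ accepting = {q1, q3} — nonempty.

accepted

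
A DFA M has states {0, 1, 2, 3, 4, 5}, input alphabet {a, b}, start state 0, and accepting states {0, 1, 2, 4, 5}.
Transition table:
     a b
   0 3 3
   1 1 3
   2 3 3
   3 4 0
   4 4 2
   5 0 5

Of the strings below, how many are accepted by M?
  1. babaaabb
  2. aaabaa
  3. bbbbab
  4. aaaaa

babaaabb: rejected
aaabaa: accepted
bbbbab: accepted
aaaaa: accepted

3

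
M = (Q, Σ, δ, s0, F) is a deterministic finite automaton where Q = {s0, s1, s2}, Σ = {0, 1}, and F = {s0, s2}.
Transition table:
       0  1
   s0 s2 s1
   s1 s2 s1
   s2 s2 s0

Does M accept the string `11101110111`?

s0 --1--> s1
s1 --1--> s1
s1 --1--> s1
s1 --0--> s2
s2 --1--> s0
s0 --1--> s1
s1 --1--> s1
s1 --0--> s2
s2 --1--> s0
s0 --1--> s1
s1 --1--> s1
End in state s1, which is not an accepting state.

rejected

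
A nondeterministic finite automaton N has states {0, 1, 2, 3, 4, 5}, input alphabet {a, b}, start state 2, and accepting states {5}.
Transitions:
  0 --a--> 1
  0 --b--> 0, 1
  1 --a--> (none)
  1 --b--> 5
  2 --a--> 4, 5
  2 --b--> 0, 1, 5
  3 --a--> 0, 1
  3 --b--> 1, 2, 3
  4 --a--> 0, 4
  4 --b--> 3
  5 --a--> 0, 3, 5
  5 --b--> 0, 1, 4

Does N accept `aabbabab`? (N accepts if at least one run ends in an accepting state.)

accepted

Start: {2}
read a: {4, 5}
read a: {0, 3, 4, 5}
read b: {0, 1, 2, 3, 4}
read b: {0, 1, 2, 3, 5}
read a: {0, 1, 3, 4, 5}
read b: {0, 1, 2, 3, 4, 5}
read a: {0, 1, 3, 4, 5}
read b: {0, 1, 2, 3, 4, 5}
Reachable ∩ accepting = {5} — nonempty.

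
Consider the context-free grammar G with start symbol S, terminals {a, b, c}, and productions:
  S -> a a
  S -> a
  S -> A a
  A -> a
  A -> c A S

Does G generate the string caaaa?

yes

S ⇒ Aa ⇒ cASa ⇒ caSa ⇒ caaaa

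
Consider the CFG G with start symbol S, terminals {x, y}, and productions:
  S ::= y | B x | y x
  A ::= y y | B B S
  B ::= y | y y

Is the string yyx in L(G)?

yes

S ⇒ Bx ⇒ yyx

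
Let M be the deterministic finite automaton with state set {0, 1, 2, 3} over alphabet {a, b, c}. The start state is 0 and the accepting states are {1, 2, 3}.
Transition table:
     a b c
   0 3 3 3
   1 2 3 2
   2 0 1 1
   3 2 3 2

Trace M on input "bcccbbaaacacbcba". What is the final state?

2

0 --b--> 3
3 --c--> 2
2 --c--> 1
1 --c--> 2
2 --b--> 1
1 --b--> 3
3 --a--> 2
2 --a--> 0
0 --a--> 3
3 --c--> 2
2 --a--> 0
0 --c--> 3
3 --b--> 3
3 --c--> 2
2 --b--> 1
1 --a--> 2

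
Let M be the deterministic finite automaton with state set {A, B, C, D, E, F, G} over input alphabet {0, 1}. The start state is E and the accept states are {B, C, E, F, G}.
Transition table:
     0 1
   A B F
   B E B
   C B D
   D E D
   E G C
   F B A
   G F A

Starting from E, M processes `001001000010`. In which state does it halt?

B

E --0--> G
G --0--> F
F --1--> A
A --0--> B
B --0--> E
E --1--> C
C --0--> B
B --0--> E
E --0--> G
G --0--> F
F --1--> A
A --0--> B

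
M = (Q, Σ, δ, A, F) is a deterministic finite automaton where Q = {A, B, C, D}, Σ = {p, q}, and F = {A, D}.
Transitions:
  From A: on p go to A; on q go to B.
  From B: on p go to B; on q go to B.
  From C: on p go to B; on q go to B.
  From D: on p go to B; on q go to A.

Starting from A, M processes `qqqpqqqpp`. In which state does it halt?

B

A --q--> B
B --q--> B
B --q--> B
B --p--> B
B --q--> B
B --q--> B
B --q--> B
B --p--> B
B --p--> B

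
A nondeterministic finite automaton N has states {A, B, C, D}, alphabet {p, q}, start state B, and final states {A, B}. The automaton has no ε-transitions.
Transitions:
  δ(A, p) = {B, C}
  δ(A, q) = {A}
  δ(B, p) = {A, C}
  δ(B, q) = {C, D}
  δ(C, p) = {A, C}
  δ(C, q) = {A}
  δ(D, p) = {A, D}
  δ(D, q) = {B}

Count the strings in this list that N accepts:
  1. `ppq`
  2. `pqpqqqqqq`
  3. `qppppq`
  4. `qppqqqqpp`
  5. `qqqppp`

5

`ppq`: accepted
`pqpqqqqqq`: accepted
`qppppq`: accepted
`qppqqqqpp`: accepted
`qqqppp`: accepted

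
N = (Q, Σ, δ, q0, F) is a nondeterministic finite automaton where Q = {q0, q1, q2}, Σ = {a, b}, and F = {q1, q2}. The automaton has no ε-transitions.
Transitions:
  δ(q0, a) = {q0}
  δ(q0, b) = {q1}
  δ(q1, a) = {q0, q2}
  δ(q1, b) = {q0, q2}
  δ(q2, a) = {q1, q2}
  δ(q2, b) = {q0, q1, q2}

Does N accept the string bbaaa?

accepted

Start: {q0}
read b: {q1}
read b: {q0, q2}
read a: {q0, q1, q2}
read a: {q0, q1, q2}
read a: {q0, q1, q2}
Reachable ∩ accepting = {q1, q2} — nonempty.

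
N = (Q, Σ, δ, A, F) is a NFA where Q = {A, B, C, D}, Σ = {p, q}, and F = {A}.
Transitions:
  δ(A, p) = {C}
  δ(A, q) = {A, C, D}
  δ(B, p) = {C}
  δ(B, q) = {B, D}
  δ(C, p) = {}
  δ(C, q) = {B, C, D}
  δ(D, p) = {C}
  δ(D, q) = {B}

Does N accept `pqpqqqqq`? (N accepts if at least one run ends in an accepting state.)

rejected

Start: {A}
read p: {C}
read q: {B, C, D}
read p: {C}
read q: {B, C, D}
read q: {B, C, D}
read q: {B, C, D}
read q: {B, C, D}
read q: {B, C, D}
Reachable ∩ accepting = {} — empty.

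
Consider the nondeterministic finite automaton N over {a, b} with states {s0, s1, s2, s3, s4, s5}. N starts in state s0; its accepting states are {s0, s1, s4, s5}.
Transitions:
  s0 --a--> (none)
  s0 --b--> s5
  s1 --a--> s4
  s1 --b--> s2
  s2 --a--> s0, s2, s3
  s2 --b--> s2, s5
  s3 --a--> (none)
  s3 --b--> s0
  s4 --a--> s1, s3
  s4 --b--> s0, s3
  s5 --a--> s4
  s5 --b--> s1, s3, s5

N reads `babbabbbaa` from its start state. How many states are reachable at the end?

2

Start: {s0}
read b: {s5}
read a: {s4}
read b: {s0, s3}
read b: {s0, s5}
read a: {s4}
read b: {s0, s3}
read b: {s0, s5}
read b: {s1, s3, s5}
read a: {s4}
read a: {s1, s3}
Final reachable set {s1, s3} has 2 states.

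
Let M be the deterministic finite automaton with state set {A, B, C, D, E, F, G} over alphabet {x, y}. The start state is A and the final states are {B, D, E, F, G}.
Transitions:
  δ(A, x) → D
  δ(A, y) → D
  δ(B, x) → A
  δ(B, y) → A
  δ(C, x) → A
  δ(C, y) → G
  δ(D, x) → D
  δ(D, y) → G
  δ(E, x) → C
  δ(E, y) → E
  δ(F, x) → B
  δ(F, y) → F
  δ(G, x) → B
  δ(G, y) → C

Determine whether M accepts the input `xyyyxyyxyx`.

A --x--> D
D --y--> G
G --y--> C
C --y--> G
G --x--> B
B --y--> A
A --y--> D
D --x--> D
D --y--> G
G --x--> B
End in state B, which is an accepting state.

accepted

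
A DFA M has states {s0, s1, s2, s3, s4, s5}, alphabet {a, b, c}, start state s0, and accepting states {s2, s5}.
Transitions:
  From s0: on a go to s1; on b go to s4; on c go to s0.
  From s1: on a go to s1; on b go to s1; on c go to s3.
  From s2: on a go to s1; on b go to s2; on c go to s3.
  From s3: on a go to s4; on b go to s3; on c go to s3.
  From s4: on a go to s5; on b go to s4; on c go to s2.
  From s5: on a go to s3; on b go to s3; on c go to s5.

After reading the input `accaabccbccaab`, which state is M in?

s3

s0 --a--> s1
s1 --c--> s3
s3 --c--> s3
s3 --a--> s4
s4 --a--> s5
s5 --b--> s3
s3 --c--> s3
s3 --c--> s3
s3 --b--> s3
s3 --c--> s3
s3 --c--> s3
s3 --a--> s4
s4 --a--> s5
s5 --b--> s3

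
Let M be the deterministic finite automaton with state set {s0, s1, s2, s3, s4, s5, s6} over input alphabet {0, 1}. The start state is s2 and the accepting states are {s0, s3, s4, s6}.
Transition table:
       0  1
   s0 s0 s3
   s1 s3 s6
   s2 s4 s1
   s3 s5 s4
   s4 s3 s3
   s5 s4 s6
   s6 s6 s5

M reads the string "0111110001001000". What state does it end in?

s2 --0--> s4
s4 --1--> s3
s3 --1--> s4
s4 --1--> s3
s3 --1--> s4
s4 --1--> s3
s3 --0--> s5
s5 --0--> s4
s4 --0--> s3
s3 --1--> s4
s4 --0--> s3
s3 --0--> s5
s5 --1--> s6
s6 --0--> s6
s6 --0--> s6
s6 --0--> s6

s6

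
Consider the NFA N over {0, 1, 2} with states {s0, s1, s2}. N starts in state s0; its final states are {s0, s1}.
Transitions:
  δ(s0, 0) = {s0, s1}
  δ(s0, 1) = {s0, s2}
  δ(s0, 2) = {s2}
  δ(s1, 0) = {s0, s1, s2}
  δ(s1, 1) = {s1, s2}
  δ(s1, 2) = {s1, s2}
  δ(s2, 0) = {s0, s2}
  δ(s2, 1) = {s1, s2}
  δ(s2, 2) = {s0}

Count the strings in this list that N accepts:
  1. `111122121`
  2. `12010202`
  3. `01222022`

`111122121`: accepted
`12010202`: accepted
`01222022`: accepted

3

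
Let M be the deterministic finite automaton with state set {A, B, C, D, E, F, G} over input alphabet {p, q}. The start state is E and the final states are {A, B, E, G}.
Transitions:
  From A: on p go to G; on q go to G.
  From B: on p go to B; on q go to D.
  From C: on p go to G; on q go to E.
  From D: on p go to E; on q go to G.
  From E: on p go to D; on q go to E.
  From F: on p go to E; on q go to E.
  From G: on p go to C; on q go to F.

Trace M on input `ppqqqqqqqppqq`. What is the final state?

E

E --p--> D
D --p--> E
E --q--> E
E --q--> E
E --q--> E
E --q--> E
E --q--> E
E --q--> E
E --q--> E
E --p--> D
D --p--> E
E --q--> E
E --q--> E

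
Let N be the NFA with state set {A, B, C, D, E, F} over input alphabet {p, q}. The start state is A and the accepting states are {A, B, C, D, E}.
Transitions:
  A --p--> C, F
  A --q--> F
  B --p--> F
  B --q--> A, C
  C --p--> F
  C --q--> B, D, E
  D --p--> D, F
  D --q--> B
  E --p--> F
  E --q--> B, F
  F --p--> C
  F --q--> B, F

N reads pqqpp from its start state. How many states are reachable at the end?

2

Start: {A}
read p: {C, F}
read q: {B, D, E, F}
read q: {A, B, C, F}
read p: {C, F}
read p: {C, F}
Final reachable set {C, F} has 2 states.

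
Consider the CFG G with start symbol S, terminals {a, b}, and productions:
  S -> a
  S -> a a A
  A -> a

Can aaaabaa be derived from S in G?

no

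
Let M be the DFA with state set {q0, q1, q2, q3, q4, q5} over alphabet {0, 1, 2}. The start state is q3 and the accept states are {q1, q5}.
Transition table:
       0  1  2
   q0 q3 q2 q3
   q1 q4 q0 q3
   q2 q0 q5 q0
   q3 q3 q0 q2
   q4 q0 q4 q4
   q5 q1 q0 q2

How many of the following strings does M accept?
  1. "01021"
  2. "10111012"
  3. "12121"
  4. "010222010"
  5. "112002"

1

"01021": accepted
"10111012": rejected
"12121": rejected
"010222010": rejected
"112002": rejected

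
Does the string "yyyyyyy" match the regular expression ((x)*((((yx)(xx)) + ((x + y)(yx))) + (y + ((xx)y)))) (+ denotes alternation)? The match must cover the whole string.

No split of yyyyyyy into u·v has (x)* matching u and ((((yx)(xx))+((x+y)(yx)))+(y+((xx)y))) matching v.

no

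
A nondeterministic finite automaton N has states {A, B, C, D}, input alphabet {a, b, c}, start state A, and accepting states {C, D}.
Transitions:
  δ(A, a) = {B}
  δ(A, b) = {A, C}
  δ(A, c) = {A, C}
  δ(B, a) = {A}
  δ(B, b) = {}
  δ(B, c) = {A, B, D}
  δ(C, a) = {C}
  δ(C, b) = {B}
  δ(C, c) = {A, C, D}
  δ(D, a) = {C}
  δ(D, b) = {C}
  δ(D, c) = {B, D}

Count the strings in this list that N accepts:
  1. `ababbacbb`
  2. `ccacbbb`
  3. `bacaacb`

`ababbacbb`: rejected
`ccacbbb`: accepted
`bacaacb`: accepted

2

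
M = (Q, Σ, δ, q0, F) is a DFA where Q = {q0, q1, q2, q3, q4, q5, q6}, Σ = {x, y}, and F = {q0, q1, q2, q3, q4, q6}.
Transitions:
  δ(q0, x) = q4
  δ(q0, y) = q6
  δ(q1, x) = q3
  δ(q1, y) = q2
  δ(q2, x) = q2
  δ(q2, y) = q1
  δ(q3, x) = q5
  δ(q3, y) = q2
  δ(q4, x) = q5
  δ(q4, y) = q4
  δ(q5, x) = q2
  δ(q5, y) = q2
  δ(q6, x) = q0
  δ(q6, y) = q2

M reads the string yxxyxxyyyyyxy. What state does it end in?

q2

q0 --y--> q6
q6 --x--> q0
q0 --x--> q4
q4 --y--> q4
q4 --x--> q5
q5 --x--> q2
q2 --y--> q1
q1 --y--> q2
q2 --y--> q1
q1 --y--> q2
q2 --y--> q1
q1 --x--> q3
q3 --y--> q2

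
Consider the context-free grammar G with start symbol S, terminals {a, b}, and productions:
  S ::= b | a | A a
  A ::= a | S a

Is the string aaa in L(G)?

yes

S ⇒ Aa ⇒ Saa ⇒ aaa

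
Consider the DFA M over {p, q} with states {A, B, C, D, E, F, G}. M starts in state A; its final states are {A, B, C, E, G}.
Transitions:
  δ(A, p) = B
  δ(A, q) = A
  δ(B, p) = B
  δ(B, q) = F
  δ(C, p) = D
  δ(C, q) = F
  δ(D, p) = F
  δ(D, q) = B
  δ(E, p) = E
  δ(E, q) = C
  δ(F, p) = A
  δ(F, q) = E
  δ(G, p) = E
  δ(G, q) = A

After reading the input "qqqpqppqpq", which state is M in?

A

A --q--> A
A --q--> A
A --q--> A
A --p--> B
B --q--> F
F --p--> A
A --p--> B
B --q--> F
F --p--> A
A --q--> A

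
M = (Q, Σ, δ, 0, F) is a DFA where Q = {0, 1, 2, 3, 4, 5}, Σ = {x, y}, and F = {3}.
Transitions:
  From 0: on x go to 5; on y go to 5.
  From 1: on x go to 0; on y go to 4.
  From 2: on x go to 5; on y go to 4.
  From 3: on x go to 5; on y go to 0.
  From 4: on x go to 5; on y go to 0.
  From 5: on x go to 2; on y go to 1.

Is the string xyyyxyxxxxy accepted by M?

rejected

0 --x--> 5
5 --y--> 1
1 --y--> 4
4 --y--> 0
0 --x--> 5
5 --y--> 1
1 --x--> 0
0 --x--> 5
5 --x--> 2
2 --x--> 5
5 --y--> 1
End in state 1, which is not an accepting state.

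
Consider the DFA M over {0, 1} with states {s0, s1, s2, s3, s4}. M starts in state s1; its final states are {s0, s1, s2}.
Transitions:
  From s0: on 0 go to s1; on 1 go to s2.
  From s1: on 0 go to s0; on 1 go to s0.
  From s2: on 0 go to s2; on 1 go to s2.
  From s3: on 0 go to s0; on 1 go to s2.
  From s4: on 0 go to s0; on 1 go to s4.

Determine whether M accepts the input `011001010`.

accepted

s1 --0--> s0
s0 --1--> s2
s2 --1--> s2
s2 --0--> s2
s2 --0--> s2
s2 --1--> s2
s2 --0--> s2
s2 --1--> s2
s2 --0--> s2
End in state s2, which is an accepting state.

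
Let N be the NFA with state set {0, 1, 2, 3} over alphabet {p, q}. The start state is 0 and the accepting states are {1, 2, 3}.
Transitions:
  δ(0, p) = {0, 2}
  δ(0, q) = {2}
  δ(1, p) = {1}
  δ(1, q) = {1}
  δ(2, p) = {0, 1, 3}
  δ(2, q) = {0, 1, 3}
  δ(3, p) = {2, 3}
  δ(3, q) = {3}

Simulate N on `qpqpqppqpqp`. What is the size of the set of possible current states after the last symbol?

Start: {0}
read q: {2}
read p: {0, 1, 3}
read q: {1, 2, 3}
read p: {0, 1, 2, 3}
read q: {0, 1, 2, 3}
read p: {0, 1, 2, 3}
read p: {0, 1, 2, 3}
read q: {0, 1, 2, 3}
read p: {0, 1, 2, 3}
read q: {0, 1, 2, 3}
read p: {0, 1, 2, 3}
Final reachable set {0, 1, 2, 3} has 4 states.

4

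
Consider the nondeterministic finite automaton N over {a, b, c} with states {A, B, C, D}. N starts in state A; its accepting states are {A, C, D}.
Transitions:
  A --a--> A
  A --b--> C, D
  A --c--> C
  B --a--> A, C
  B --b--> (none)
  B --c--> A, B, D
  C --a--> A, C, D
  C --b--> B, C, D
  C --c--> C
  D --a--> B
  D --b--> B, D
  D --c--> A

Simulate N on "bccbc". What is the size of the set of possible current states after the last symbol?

Start: {A}
read b: {C, D}
read c: {A, C}
read c: {C}
read b: {B, C, D}
read c: {A, B, C, D}
Final reachable set {A, B, C, D} has 4 states.

4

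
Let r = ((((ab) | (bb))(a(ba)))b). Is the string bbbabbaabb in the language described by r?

No split of bbbabbaabb into u·v has (((ab)|(bb))(a(ba))) matching u and b matching v.

no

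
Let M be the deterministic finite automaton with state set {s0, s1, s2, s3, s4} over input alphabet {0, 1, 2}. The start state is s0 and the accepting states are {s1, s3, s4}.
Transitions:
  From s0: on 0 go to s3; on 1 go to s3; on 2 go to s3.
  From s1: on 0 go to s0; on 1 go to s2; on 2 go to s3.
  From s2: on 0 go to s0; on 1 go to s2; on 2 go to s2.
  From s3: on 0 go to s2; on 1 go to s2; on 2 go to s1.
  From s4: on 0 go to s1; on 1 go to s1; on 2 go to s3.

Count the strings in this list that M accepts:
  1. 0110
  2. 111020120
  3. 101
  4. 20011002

1

0110: rejected
111020120: rejected
101: rejected
20011002: accepted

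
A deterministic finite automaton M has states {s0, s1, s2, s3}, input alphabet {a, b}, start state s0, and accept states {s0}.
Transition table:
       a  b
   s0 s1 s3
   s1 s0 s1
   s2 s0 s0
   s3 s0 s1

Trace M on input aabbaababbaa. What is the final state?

s0 --a--> s1
s1 --a--> s0
s0 --b--> s3
s3 --b--> s1
s1 --a--> s0
s0 --a--> s1
s1 --b--> s1
s1 --a--> s0
s0 --b--> s3
s3 --b--> s1
s1 --a--> s0
s0 --a--> s1

s1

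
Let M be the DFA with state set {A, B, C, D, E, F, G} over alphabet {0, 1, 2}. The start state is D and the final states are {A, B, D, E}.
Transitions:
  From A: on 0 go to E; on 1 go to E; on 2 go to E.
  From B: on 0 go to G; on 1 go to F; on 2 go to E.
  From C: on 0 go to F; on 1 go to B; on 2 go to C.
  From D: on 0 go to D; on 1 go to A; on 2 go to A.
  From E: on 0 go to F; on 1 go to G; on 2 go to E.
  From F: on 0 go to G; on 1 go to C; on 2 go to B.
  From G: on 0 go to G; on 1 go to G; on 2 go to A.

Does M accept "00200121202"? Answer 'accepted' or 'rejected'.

D --0--> D
D --0--> D
D --2--> A
A --0--> E
E --0--> F
F --1--> C
C --2--> C
C --1--> B
B --2--> E
E --0--> F
F --2--> B
End in state B, which is an accepting state.

accepted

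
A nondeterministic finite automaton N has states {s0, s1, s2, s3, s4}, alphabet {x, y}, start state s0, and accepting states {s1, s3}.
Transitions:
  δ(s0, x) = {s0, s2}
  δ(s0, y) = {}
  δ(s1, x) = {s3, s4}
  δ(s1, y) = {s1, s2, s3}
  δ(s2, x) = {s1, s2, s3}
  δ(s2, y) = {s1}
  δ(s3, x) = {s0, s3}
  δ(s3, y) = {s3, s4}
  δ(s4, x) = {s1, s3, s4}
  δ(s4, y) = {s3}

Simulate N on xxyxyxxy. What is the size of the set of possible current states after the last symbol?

Start: {s0}
read x: {s0, s2}
read x: {s0, s1, s2, s3}
read y: {s1, s2, s3, s4}
read x: {s0, s1, s2, s3, s4}
read y: {s1, s2, s3, s4}
read x: {s0, s1, s2, s3, s4}
read x: {s0, s1, s2, s3, s4}
read y: {s1, s2, s3, s4}
Final reachable set {s1, s2, s3, s4} has 4 states.

4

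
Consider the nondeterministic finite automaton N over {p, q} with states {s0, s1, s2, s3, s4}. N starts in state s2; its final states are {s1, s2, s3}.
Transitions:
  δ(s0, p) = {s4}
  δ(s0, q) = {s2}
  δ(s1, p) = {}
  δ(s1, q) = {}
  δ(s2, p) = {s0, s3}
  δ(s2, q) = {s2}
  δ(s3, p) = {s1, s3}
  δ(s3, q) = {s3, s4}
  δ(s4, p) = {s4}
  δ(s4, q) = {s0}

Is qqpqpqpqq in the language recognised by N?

Start: {s2}
read q: {s2}
read q: {s2}
read p: {s0, s3}
read q: {s2, s3, s4}
read p: {s0, s1, s3, s4}
read q: {s0, s2, s3, s4}
read p: {s0, s1, s3, s4}
read q: {s0, s2, s3, s4}
read q: {s0, s2, s3, s4}
Reachable ∩ accepting = {s2, s3} — nonempty.

accepted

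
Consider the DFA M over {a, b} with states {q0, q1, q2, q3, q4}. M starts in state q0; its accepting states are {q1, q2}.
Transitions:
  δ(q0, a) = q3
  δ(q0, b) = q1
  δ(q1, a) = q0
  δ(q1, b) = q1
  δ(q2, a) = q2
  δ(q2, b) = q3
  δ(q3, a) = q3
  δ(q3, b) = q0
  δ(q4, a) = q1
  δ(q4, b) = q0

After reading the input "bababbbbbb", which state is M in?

q0 --b--> q1
q1 --a--> q0
q0 --b--> q1
q1 --a--> q0
q0 --b--> q1
q1 --b--> q1
q1 --b--> q1
q1 --b--> q1
q1 --b--> q1
q1 --b--> q1

q1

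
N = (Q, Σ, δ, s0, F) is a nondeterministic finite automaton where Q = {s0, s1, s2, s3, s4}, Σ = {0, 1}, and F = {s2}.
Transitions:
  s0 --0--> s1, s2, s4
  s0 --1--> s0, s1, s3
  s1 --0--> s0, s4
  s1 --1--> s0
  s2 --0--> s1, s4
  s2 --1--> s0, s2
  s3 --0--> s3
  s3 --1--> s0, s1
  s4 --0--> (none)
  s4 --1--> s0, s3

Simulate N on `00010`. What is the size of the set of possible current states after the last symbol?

Start: {s0}
read 0: {s1, s2, s4}
read 0: {s0, s1, s4}
read 0: {s0, s1, s2, s4}
read 1: {s0, s1, s2, s3}
read 0: {s0, s1, s2, s3, s4}
Final reachable set {s0, s1, s2, s3, s4} has 5 states.

5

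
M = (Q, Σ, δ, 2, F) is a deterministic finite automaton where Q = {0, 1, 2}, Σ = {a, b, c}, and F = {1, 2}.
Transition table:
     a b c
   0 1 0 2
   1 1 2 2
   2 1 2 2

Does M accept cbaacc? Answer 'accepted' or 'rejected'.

accepted

2 --c--> 2
2 --b--> 2
2 --a--> 1
1 --a--> 1
1 --c--> 2
2 --c--> 2
End in state 2, which is an accepting state.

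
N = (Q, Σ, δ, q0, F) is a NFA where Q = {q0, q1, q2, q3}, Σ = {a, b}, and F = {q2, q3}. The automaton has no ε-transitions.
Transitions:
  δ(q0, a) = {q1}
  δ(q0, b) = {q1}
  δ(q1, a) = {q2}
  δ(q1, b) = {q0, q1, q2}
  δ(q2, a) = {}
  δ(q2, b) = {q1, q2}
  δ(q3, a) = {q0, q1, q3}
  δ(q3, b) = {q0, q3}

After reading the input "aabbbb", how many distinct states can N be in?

Start: {q0}
read a: {q1}
read a: {q2}
read b: {q1, q2}
read b: {q0, q1, q2}
read b: {q0, q1, q2}
read b: {q0, q1, q2}
Final reachable set {q0, q1, q2} has 3 states.

3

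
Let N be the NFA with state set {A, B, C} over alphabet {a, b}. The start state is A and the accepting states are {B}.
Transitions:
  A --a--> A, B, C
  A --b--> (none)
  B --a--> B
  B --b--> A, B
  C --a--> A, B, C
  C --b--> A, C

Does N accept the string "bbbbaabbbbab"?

rejected

Start: {A}
read b: {}
The reachable set is empty and stays empty for the remaining 11 symbols.
Reachable ∩ accepting = {} — empty.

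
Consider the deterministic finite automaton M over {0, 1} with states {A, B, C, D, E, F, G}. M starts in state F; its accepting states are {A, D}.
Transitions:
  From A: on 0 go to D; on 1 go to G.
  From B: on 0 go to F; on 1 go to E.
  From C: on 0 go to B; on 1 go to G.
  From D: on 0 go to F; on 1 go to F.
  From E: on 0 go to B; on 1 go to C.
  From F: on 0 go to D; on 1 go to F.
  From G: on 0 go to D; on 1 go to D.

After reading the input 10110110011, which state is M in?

F

F --1--> F
F --0--> D
D --1--> F
F --1--> F
F --0--> D
D --1--> F
F --1--> F
F --0--> D
D --0--> F
F --1--> F
F --1--> F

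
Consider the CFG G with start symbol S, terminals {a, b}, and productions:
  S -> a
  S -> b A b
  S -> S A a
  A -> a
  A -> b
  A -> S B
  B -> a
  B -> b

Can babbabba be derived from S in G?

S ⇒ SAa ⇒ bAbAa ⇒ babAa ⇒ babSBa ⇒ babbAbBa ⇒ babbabBa ⇒ babbabba

yes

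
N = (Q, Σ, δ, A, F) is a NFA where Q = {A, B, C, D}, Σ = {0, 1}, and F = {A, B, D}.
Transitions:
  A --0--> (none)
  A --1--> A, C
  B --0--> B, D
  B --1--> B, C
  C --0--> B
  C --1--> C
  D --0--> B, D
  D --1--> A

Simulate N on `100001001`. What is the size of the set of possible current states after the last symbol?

Start: {A}
read 1: {A, C}
read 0: {B}
read 0: {B, D}
read 0: {B, D}
read 0: {B, D}
read 1: {A, B, C}
read 0: {B, D}
read 0: {B, D}
read 1: {A, B, C}
Final reachable set {A, B, C} has 3 states.

3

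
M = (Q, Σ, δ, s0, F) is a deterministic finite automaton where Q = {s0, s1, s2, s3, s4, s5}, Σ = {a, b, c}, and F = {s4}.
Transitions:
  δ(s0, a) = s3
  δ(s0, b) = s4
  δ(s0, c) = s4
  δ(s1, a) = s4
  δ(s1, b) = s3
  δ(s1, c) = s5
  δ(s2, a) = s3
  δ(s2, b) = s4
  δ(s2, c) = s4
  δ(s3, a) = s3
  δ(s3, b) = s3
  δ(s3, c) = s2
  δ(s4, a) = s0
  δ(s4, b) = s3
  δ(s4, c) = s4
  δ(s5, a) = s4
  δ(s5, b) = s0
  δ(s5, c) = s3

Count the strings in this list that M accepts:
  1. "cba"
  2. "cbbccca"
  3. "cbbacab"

0

"cba": rejected
"cbbccca": rejected
"cbbacab": rejected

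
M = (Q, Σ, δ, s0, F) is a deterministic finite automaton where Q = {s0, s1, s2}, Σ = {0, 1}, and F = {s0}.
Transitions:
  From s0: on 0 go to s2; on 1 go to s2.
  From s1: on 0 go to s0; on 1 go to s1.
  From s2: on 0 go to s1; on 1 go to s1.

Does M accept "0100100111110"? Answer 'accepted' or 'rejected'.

accepted

s0 --0--> s2
s2 --1--> s1
s1 --0--> s0
s0 --0--> s2
s2 --1--> s1
s1 --0--> s0
s0 --0--> s2
s2 --1--> s1
s1 --1--> s1
s1 --1--> s1
s1 --1--> s1
s1 --1--> s1
s1 --0--> s0
End in state s0, which is an accepting state.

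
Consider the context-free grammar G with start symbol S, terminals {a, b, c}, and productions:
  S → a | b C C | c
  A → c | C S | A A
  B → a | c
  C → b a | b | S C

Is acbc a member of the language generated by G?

no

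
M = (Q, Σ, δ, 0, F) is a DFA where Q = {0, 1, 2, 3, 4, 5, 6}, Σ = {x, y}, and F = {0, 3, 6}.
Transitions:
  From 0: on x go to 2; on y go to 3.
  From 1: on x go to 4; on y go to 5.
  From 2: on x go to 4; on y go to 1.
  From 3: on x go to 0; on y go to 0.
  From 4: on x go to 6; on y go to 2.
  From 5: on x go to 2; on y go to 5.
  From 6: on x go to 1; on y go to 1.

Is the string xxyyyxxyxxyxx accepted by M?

accepted

0 --x--> 2
2 --x--> 4
4 --y--> 2
2 --y--> 1
1 --y--> 5
5 --x--> 2
2 --x--> 4
4 --y--> 2
2 --x--> 4
4 --x--> 6
6 --y--> 1
1 --x--> 4
4 --x--> 6
End in state 6, which is an accepting state.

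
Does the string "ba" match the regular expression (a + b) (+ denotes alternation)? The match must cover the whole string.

no

Neither a nor b matches ba.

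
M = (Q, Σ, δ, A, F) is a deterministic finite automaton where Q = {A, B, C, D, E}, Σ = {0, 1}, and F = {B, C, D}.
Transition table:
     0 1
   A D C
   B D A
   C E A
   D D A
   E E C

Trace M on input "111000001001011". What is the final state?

A

A --1--> C
C --1--> A
A --1--> C
C --0--> E
E --0--> E
E --0--> E
E --0--> E
E --0--> E
E --1--> C
C --0--> E
E --0--> E
E --1--> C
C --0--> E
E --1--> C
C --1--> A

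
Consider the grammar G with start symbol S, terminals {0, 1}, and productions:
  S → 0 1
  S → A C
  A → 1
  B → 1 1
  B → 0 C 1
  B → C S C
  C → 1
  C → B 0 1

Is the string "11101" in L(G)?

yes

S ⇒ AC ⇒ 1C ⇒ 1B01 ⇒ 11101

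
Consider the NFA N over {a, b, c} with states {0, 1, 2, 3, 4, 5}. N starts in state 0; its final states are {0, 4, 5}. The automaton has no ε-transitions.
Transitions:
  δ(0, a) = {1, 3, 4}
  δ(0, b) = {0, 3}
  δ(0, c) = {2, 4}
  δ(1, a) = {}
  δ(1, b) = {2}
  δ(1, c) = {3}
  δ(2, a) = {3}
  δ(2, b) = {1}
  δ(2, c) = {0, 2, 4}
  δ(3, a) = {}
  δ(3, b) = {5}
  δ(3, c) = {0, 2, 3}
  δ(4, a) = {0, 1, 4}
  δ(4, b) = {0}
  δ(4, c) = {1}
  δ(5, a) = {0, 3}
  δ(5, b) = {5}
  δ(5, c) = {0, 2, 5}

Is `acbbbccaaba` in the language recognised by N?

accepted

Start: {0}
read a: {1, 3, 4}
read c: {0, 1, 2, 3}
read b: {0, 1, 2, 3, 5}
read b: {0, 1, 2, 3, 5}
read b: {0, 1, 2, 3, 5}
read c: {0, 2, 3, 4, 5}
read c: {0, 1, 2, 3, 4, 5}
read a: {0, 1, 3, 4}
read a: {0, 1, 3, 4}
read b: {0, 2, 3, 5}
read a: {0, 1, 3, 4}
Reachable ∩ accepting = {0, 4} — nonempty.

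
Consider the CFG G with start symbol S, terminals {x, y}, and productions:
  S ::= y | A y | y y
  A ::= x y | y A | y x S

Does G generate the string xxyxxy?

no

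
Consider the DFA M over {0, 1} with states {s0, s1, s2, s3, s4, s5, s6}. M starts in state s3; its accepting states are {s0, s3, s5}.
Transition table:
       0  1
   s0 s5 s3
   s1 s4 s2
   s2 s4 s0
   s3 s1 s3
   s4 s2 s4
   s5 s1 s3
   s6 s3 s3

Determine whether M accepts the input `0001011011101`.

rejected

s3 --0--> s1
s1 --0--> s4
s4 --0--> s2
s2 --1--> s0
s0 --0--> s5
s5 --1--> s3
s3 --1--> s3
s3 --0--> s1
s1 --1--> s2
s2 --1--> s0
s0 --1--> s3
s3 --0--> s1
s1 --1--> s2
End in state s2, which is not an accepting state.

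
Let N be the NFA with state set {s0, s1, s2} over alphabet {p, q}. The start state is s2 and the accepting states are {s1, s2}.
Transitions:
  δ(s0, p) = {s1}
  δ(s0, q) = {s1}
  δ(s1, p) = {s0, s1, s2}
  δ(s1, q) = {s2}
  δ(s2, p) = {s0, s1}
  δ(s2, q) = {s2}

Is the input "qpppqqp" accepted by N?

Start: {s2}
read q: {s2}
read p: {s0, s1}
read p: {s0, s1, s2}
read p: {s0, s1, s2}
read q: {s1, s2}
read q: {s2}
read p: {s0, s1}
Reachable ∩ accepting = {s1} — nonempty.

accepted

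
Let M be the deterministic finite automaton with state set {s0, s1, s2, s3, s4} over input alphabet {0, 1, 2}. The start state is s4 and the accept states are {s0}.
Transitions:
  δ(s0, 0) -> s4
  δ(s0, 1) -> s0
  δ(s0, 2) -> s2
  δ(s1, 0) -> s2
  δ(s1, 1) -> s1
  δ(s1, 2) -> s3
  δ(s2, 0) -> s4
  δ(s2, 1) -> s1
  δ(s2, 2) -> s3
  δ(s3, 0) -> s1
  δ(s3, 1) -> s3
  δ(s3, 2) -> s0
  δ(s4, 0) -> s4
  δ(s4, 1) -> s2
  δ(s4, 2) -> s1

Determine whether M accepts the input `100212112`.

s4 --1--> s2
s2 --0--> s4
s4 --0--> s4
s4 --2--> s1
s1 --1--> s1
s1 --2--> s3
s3 --1--> s3
s3 --1--> s3
s3 --2--> s0
End in state s0, which is an accepting state.

accepted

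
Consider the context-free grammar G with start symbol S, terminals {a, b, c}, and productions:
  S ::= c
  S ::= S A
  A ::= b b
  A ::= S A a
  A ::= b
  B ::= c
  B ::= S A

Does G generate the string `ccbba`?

yes

S ⇒ SA ⇒ cA ⇒ cSAa ⇒ cSAAa ⇒ ccAAa ⇒ ccbAa ⇒ ccbba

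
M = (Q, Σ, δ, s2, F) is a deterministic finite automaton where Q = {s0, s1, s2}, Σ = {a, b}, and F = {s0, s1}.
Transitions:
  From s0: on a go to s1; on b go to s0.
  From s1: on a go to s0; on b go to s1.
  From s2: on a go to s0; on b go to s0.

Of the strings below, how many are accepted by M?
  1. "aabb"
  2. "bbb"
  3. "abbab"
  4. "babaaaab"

"aabb": accepted
"bbb": accepted
"abbab": accepted
"babaaaab": accepted

4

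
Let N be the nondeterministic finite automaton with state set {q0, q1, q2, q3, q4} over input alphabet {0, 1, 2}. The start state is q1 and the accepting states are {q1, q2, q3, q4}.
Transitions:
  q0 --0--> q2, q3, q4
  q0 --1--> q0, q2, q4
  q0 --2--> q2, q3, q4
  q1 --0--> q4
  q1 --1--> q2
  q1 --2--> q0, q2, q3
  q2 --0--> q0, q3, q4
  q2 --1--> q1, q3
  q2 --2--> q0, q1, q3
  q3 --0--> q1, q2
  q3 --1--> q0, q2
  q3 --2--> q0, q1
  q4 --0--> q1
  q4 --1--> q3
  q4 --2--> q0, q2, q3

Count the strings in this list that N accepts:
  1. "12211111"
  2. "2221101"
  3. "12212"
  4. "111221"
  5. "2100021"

"12211111": accepted
"2221101": accepted
"12212": accepted
"111221": accepted
"2100021": accepted

5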